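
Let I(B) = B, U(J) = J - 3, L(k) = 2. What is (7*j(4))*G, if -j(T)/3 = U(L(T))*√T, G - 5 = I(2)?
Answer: 294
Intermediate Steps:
U(J) = -3 + J
G = 7 (G = 5 + 2 = 7)
j(T) = 3*√T (j(T) = -3*(-3 + 2)*√T = -(-3)*√T = 3*√T)
(7*j(4))*G = (7*(3*√4))*7 = (7*(3*2))*7 = (7*6)*7 = 42*7 = 294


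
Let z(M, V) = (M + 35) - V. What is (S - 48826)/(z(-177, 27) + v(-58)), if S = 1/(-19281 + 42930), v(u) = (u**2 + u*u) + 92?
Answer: -1154686073/157289499 ≈ -7.3411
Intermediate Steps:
z(M, V) = 35 + M - V (z(M, V) = (35 + M) - V = 35 + M - V)
v(u) = 92 + 2*u**2 (v(u) = (u**2 + u**2) + 92 = 2*u**2 + 92 = 92 + 2*u**2)
S = 1/23649 ≈ 4.2285e-5
(S - 48826)/(z(-177, 27) + v(-58)) = (1/23649 - 48826)/((35 - 177 - 1*27) + (92 + 2*(-58)**2)) = -1154686073/(23649*((35 - 177 - 27) + (92 + 2*3364))) = -1154686073/(23649*(-169 + (92 + 6728))) = -1154686073/(23649*(-169 + 6820)) = -1154686073/23649/6651 = -1154686073/23649*1/6651 = -1154686073/157289499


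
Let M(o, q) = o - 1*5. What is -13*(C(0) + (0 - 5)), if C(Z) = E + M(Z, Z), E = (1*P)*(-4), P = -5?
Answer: -130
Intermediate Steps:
E = 20 (E = (1*(-5))*(-4) = -5*(-4) = 20)
M(o, q) = -5 + o (M(o, q) = o - 5 = -5 + o)
C(Z) = 15 + Z (C(Z) = 20 + (-5 + Z) = 15 + Z)
-13*(C(0) + (0 - 5)) = -13*((15 + 0) + (0 - 5)) = -13*(15 - 5) = -13*10 = -130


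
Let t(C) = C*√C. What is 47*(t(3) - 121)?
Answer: -5687 + 141*√3 ≈ -5442.8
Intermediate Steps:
t(C) = C^(3/2)
47*(t(3) - 121) = 47*(3^(3/2) - 121) = 47*(3*√3 - 121) = 47*(-121 + 3*√3) = -5687 + 141*√3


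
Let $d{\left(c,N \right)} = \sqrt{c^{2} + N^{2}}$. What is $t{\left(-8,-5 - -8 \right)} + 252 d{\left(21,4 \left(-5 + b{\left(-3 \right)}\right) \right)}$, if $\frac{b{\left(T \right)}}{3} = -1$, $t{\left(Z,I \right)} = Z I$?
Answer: $-24 + 252 \sqrt{1465} \approx 9621.4$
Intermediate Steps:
$t{\left(Z,I \right)} = I Z$
$b{\left(T \right)} = -3$ ($b{\left(T \right)} = 3 \left(-1\right) = -3$)
$d{\left(c,N \right)} = \sqrt{N^{2} + c^{2}}$
$t{\left(-8,-5 - -8 \right)} + 252 d{\left(21,4 \left(-5 + b{\left(-3 \right)}\right) \right)} = \left(-5 - -8\right) \left(-8\right) + 252 \sqrt{\left(4 \left(-5 - 3\right)\right)^{2} + 21^{2}} = \left(-5 + 8\right) \left(-8\right) + 252 \sqrt{\left(4 \left(-8\right)\right)^{2} + 441} = 3 \left(-8\right) + 252 \sqrt{\left(-32\right)^{2} + 441} = -24 + 252 \sqrt{1024 + 441} = -24 + 252 \sqrt{1465}$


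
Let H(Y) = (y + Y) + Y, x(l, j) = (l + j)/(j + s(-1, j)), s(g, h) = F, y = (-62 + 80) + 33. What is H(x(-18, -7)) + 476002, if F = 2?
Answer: 476063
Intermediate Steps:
y = 51 (y = 18 + 33 = 51)
s(g, h) = 2
x(l, j) = (j + l)/(2 + j) (x(l, j) = (l + j)/(j + 2) = (j + l)/(2 + j))
H(Y) = 51 + 2*Y (H(Y) = (51 + Y) + Y = 51 + 2*Y)
H(x(-18, -7)) + 476002 = (51 + 2*((-7 - 18)/(2 - 7))) + 476002 = (51 + 2*(-25/(-5))) + 476002 = (51 + 2*(-⅕*(-25))) + 476002 = (51 + 2*5) + 476002 = (51 + 10) + 476002 = 61 + 476002 = 476063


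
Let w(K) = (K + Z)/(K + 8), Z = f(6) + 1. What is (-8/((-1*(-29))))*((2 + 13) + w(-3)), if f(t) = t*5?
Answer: -824/145 ≈ -5.6828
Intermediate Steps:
f(t) = 5*t
Z = 31 (Z = 5*6 + 1 = 30 + 1 = 31)
w(K) = (31 + K)/(8 + K) (w(K) = (K + 31)/(K + 8) = (31 + K)/(8 + K))
(-8/((-1*(-29))))*((2 + 13) + w(-3)) = (-8/((-1*(-29))))*((2 + 13) + (31 - 3)/(8 - 3)) = (-8/29)*(15 + 28/5) = (-8*1/29)*(15 + (1/5)*28) = -8*(15 + 28/5)/29 = -8/29*103/5 = -824/145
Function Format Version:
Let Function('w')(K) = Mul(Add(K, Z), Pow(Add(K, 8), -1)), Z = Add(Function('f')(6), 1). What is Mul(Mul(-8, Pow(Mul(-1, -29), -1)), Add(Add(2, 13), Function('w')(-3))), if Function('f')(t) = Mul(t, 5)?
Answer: Rational(-824, 145) ≈ -5.6828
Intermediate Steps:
Function('f')(t) = Mul(5, t)
Z = 31 (Z = Add(Mul(5, 6), 1) = Add(30, 1) = 31)
Function('w')(K) = Mul(Pow(Add(8, K), -1), Add(31, K)) (Function('w')(K) = Mul(Add(K, 31), Pow(Add(K, 8), -1)) = Mul(Add(31, K), Pow(Add(8, K), -1)) = Mul(Pow(Add(8, K), -1), Add(31, K)))
Mul(Mul(-8, Pow(Mul(-1, -29), -1)), Add(Add(2, 13), Function('w')(-3))) = Mul(Mul(-8, Pow(Mul(-1, -29), -1)), Add(Add(2, 13), Mul(Pow(Add(8, -3), -1), Add(31, -3)))) = Mul(Mul(-8, Pow(29, -1)), Add(15, Mul(Pow(5, -1), 28))) = Mul(Mul(-8, Rational(1, 29)), Add(15, Mul(Rational(1, 5), 28))) = Mul(Rational(-8, 29), Add(15, Rational(28, 5))) = Mul(Rational(-8, 29), Rational(103, 5)) = Rational(-824, 145)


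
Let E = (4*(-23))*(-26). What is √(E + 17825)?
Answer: √20217 ≈ 142.19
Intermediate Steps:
E = 2392 (E = -92*(-26) = 2392)
√(E + 17825) = √(2392 + 17825) = √20217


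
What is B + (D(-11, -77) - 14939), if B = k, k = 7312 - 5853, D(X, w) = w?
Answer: -13557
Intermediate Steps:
k = 1459
B = 1459
B + (D(-11, -77) - 14939) = 1459 + (-77 - 14939) = 1459 - 15016 = -13557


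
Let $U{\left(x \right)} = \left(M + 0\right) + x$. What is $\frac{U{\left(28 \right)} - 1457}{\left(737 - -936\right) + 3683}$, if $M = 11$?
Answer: $- \frac{709}{2678} \approx -0.26475$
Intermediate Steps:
$U{\left(x \right)} = 11 + x$ ($U{\left(x \right)} = \left(11 + 0\right) + x = 11 + x$)
$\frac{U{\left(28 \right)} - 1457}{\left(737 - -936\right) + 3683} = \frac{\left(11 + 28\right) - 1457}{\left(737 - -936\right) + 3683} = \frac{39 - 1457}{\left(737 + 936\right) + 3683} = - \frac{1418}{1673 + 3683} = - \frac{1418}{5356} = \left(-1418\right) \frac{1}{5356} = - \frac{709}{2678}$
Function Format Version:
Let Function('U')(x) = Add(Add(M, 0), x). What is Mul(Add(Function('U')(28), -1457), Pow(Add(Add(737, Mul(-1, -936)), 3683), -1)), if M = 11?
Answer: Rational(-709, 2678) ≈ -0.26475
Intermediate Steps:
Function('U')(x) = Add(11, x) (Function('U')(x) = Add(Add(11, 0), x) = Add(11, x))
Mul(Add(Function('U')(28), -1457), Pow(Add(Add(737, Mul(-1, -936)), 3683), -1)) = Mul(Add(Add(11, 28), -1457), Pow(Add(Add(737, Mul(-1, -936)), 3683), -1)) = Mul(Add(39, -1457), Pow(Add(Add(737, 936), 3683), -1)) = Mul(-1418, Pow(Add(1673, 3683), -1)) = Mul(-1418, Pow(5356, -1)) = Mul(-1418, Rational(1, 5356)) = Rational(-709, 2678)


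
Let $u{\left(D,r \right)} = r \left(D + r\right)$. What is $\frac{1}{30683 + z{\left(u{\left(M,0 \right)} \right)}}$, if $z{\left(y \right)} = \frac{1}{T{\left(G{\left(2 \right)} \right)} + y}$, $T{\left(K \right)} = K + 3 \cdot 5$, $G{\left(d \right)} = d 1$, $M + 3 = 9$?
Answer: $\frac{17}{521612} \approx 3.2591 \cdot 10^{-5}$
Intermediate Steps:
$M = 6$ ($M = -3 + 9 = 6$)
$G{\left(d \right)} = d$
$T{\left(K \right)} = 15 + K$ ($T{\left(K \right)} = K + 15 = 15 + K$)
$z{\left(y \right)} = \frac{1}{17 + y}$ ($z{\left(y \right)} = \frac{1}{\left(15 + 2\right) + y} = \frac{1}{17 + y}$)
$\frac{1}{30683 + z{\left(u{\left(M,0 \right)} \right)}} = \frac{1}{30683 + \frac{1}{17 + 0 \left(6 + 0\right)}} = \frac{1}{30683 + \frac{1}{17 + 0 \cdot 6}} = \frac{1}{30683 + \frac{1}{17 + 0}} = \frac{1}{30683 + \frac{1}{17}} = \frac{1}{\frac{521612}{17}} = \frac{17}{521612}$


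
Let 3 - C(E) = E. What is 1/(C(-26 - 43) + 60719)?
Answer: 1/60791 ≈ 1.6450e-5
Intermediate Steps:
C(E) = 3 - E
1/(C(-26 - 43) + 60719) = 1/((3 - (-26 - 43)) + 60719) = 1/((3 - 1*(-69)) + 60719) = 1/((3 + 69) + 60719) = 1/(72 + 60719) = 1/60791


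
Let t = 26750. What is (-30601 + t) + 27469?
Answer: 23618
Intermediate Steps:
(-30601 + t) + 27469 = (-30601 + 26750) + 27469 = -3851 + 27469 = 23618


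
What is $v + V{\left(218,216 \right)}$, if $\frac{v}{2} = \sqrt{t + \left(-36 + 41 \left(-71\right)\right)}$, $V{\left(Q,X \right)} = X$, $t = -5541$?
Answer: $216 + 4 i \sqrt{2122} \approx 216.0 + 184.26 i$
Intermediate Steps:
$v = 4 i \sqrt{2122}$ ($v = 2 \sqrt{-5541 + \left(-36 + 41 \left(-71\right)\right)} = 2 \sqrt{-5541 - 2947} = 2 \sqrt{-8488} = 2 \cdot 2 i \sqrt{2122} = 4 i \sqrt{2122} \approx 184.26 i$)
$v + V{\left(218,216 \right)} = 4 i \sqrt{2122} + 216 = 216 + 4 i \sqrt{2122}$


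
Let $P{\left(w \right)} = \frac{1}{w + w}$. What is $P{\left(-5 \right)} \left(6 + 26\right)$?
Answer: $- \frac{16}{5} \approx -3.2$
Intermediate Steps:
$P{\left(w \right)} = \frac{1}{2 w}$
$P{\left(-5 \right)} \left(6 + 26\right) = \frac{1}{2 \left(-5\right)} \left(6 + 26\right) = \frac{1}{2} \left(- \frac{1}{5}\right) 32 = \left(- \frac{1}{10}\right) 32 = - \frac{16}{5}$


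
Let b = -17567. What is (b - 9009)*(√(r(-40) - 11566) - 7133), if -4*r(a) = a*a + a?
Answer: 189566608 - 372064*I*√61 ≈ 1.8957e+8 - 2.9059e+6*I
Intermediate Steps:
r(a) = -a/4 - a²/4 (r(a) = -(a*a + a)/4 = -(a² + a)/4 = -(a + a²)/4 = -a/4 - a²/4)
(b - 9009)*(√(r(-40) - 11566) - 7133) = (-17567 - 9009)*(√(-¼*(-40)*(1 - 40) - 11566) - 7133) = -26576*(√(-¼*(-40)*(-39) - 11566) - 7133) = -26576*(√(-390 - 11566) - 7133) = -26576*(√(-11956) - 7133) = -26576*(14*I*√61 - 7133) = -26576*(-7133 + 14*I*√61) = 189566608 - 372064*I*√61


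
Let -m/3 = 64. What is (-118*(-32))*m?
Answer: -724992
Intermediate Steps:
m = -192 (m = -3*64 = -192)
(-118*(-32))*m = -118*(-32)*(-192) = 3776*(-192) = -724992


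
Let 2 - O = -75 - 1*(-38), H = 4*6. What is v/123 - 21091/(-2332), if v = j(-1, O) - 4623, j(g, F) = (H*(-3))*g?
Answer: -65193/2332 ≈ -27.956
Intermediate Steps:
H = 24
O = 39 (O = 2 - (-75 - 1*(-38)) = 2 - (-75 + 38) = 2 - 1*(-37) = 2 + 37 = 39)
j(g, F) = -72*g (j(g, F) = (24*(-3))*g = -72*g)
v = -4551 (v = -72*(-1) - 4623 = 72 - 4623 = -4551)
v/123 - 21091/(-2332) = -4551/123 - 21091/(-2332) = -4551*1/123 - 21091*(-1/2332) = -37 + 21091/2332 = -65193/2332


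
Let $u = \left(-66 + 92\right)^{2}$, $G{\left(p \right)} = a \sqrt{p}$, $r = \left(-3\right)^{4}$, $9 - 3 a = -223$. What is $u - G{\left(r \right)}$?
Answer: $-20$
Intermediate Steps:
$a = \frac{232}{3}$ ($a = 3 - - \frac{223}{3} = 3 + \frac{223}{3} = \frac{232}{3} \approx 77.333$)
$r = 81$
$G{\left(p \right)} = \frac{232 \sqrt{p}}{3}$
$u = 676$ ($u = 26^{2} = 676$)
$u - G{\left(r \right)} = 676 - \frac{232 \sqrt{81}}{3} = 676 - \frac{232}{3} \cdot 9 = 676 - 696 = -20$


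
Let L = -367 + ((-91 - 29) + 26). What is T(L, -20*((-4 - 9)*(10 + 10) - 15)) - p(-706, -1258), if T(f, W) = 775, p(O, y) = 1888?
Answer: -1113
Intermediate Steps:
L = -461 (L = -367 + (-120 + 26) = -367 - 94 = -461)
T(L, -20*((-4 - 9)*(10 + 10) - 15)) - p(-706, -1258) = 775 - 1*1888 = 775 - 1888 = -1113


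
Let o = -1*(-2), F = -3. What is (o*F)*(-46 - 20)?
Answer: 396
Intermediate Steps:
o = 2
(o*F)*(-46 - 20) = (2*(-3))*(-46 - 20) = -6*(-66) = 396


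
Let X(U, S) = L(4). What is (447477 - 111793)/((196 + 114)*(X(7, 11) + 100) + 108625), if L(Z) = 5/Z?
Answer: 671368/280025 ≈ 2.3975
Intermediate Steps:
X(U, S) = 5/4
(447477 - 111793)/((196 + 114)*(X(7, 11) + 100) + 108625) = (447477 - 111793)/((196 + 114)*(5/4 + 100) + 108625) = 335684/(310*(405/4) + 108625) = 335684/(62775/2 + 108625) = 335684/(280025/2) = 335684*(2/280025) = 671368/280025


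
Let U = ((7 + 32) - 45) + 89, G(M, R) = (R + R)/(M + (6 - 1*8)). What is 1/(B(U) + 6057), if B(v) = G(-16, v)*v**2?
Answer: -9/517274 ≈ -1.7399e-5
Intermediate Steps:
G(M, R) = 2*R/(-2 + M) (G(M, R) = (2*R)/(M + (6 - 8)) = (2*R)/(M - 2) = (2*R)/(-2 + M) = 2*R/(-2 + M))
U = 83 (U = (39 - 45) + 89 = -6 + 89 = 83)
B(v) = -v**3/9 (B(v) = (2*v/(-2 - 16))*v**2 = (2*v/(-18))*v**2 = (2*v*(-1/18))*v**2 = (-v/9)*v**2 = -v**3/9)
1/(B(U) + 6057) = 1/(-1/9*83**3 + 6057) = 1/(-1/9*571787 + 6057) = 1/(-571787/9 + 6057) = 1/(-517274/9) = -9/517274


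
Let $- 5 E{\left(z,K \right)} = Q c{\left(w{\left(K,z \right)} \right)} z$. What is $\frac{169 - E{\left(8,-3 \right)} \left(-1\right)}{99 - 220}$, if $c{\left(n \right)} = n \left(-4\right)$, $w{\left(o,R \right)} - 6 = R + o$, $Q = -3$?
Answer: $\frac{211}{605} \approx 0.34876$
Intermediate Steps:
$w{\left(o,R \right)} = 6 + R + o$ ($w{\left(o,R \right)} = 6 + \left(R + o\right) = 6 + R + o$)
$c{\left(n \right)} = - 4 n$
$E{\left(z,K \right)} = - \frac{z \left(72 + 12 K + 12 z\right)}{5}$ ($E{\left(z,K \right)} = - \frac{- 3 \left(- 4 \left(6 + z + K\right)\right) z}{5} = - \frac{- 3 \left(- 4 \left(6 + K + z\right)\right) z}{5} = - \frac{- 3 \left(-24 - 4 K - 4 z\right) z}{5} = - \frac{\left(72 + 12 K + 12 z\right) z}{5} = - \frac{z \left(72 + 12 K + 12 z\right)}{5}$)
$\frac{169 - E{\left(8,-3 \right)} \left(-1\right)}{99 - 220} = \frac{169 - \frac{12}{5} \cdot 8 \left(-6 - -3 - 8\right) \left(-1\right)}{99 - 220} = \frac{169 - \frac{12}{5} \cdot 8 \left(-6 + 3 - 8\right) \left(-1\right)}{-121} = \left(169 - \frac{12}{5} \cdot 8 \left(-11\right) \left(-1\right)\right) \left(- \frac{1}{121}\right) = \left(169 - \left(- \frac{1056}{5}\right) \left(-1\right)\right) \left(- \frac{1}{121}\right) = \left(169 - \frac{1056}{5}\right) \left(- \frac{1}{121}\right) = \left(- \frac{211}{5}\right) \left(- \frac{1}{121}\right) = \frac{211}{605}$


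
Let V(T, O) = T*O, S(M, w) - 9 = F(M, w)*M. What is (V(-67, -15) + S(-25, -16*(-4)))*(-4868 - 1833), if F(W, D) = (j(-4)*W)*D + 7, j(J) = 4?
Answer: -1077782139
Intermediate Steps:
F(W, D) = 7 + 4*D*W (F(W, D) = (4*W)*D + 7 = 4*D*W + 7 = 7 + 4*D*W)
S(M, w) = 9 + M*(7 + 4*M*w) (S(M, w) = 9 + (7 + 4*w*M)*M = 9 + (7 + 4*M*w)*M = 9 + M*(7 + 4*M*w))
V(T, O) = O*T
(V(-67, -15) + S(-25, -16*(-4)))*(-4868 - 1833) = (-15*(-67) + (9 - 25*(7 + 4*(-25)*(-16*(-4)))))*(-4868 - 1833) = (1005 + (9 - 25*(7 + 4*(-25)*64)))*(-6701) = (1005 + (9 - 25*(7 - 6400)))*(-6701) = (1005 + (9 - 25*(-6393)))*(-6701) = (1005 + (9 + 159825))*(-6701) = (1005 + 159834)*(-6701) = 160839*(-6701) = -1077782139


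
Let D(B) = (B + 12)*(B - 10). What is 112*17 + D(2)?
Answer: 1792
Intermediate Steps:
D(B) = (-10 + B)*(12 + B) (D(B) = (12 + B)*(-10 + B) = (-10 + B)*(12 + B))
112*17 + D(2) = 112*17 + (-120 + 2² + 2*2) = 1904 + (-120 + 4 + 4) = 1904 - 112 = 1792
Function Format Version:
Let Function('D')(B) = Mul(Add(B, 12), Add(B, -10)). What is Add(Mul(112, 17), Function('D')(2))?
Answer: 1792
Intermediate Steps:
Function('D')(B) = Mul(Add(-10, B), Add(12, B)) (Function('D')(B) = Mul(Add(12, B), Add(-10, B)) = Mul(Add(-10, B), Add(12, B)))
Add(Mul(112, 17), Function('D')(2)) = Add(Mul(112, 17), Add(-120, Pow(2, 2), Mul(2, 2))) = Add(1904, Add(-120, 4, 4)) = Add(1904, -112) = 1792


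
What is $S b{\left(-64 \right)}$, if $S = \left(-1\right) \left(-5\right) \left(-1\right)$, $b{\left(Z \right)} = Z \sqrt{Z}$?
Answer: $2560 i \approx 2560.0 i$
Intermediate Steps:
$b{\left(Z \right)} = Z^{\frac{3}{2}}$
$S = -5$ ($S = 5 \left(-1\right) = -5$)
$S b{\left(-64 \right)} = - 5 \left(-64\right)^{\frac{3}{2}} = - 5 \left(- 512 i\right) = 2560 i$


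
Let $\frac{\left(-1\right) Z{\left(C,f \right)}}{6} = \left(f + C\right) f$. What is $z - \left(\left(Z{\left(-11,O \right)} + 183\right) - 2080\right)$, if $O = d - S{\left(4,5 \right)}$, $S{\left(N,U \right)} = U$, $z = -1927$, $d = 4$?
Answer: $42$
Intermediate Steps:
$O = -1$ ($O = 4 - 5 = -1$)
$Z{\left(C,f \right)} = - 6 f \left(C + f\right)$ ($Z{\left(C,f \right)} = - 6 \left(f + C\right) f = - 6 \left(C + f\right) f = - 6 f \left(C + f\right)$)
$z - \left(\left(Z{\left(-11,O \right)} + 183\right) - 2080\right) = -1927 - \left(\left(\left(-6\right) \left(-1\right) \left(-11 - 1\right) + 183\right) - 2080\right) = -1927 - \left(\left(\left(-6\right) \left(-1\right) \left(-12\right) + 183\right) - 2080\right) = -1927 - \left(\left(-72 + 183\right) - 2080\right) = -1927 - \left(111 - 2080\right) = -1927 - -1969 = -1927 + 1969 = 42$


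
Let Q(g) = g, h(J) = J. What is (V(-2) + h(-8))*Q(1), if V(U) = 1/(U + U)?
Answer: -33/4 ≈ -8.2500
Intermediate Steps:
V(U) = 1/(2*U)
(V(-2) + h(-8))*Q(1) = ((½)/(-2) - 8)*1 = ((½)*(-½) - 8)*1 = (-¼ - 8)*1 = -33/4*1 = -33/4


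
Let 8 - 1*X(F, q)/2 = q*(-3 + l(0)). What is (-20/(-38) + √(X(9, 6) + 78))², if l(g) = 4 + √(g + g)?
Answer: 29702/361 + 20*√82/19 ≈ 91.809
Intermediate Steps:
l(g) = 4 + √2*√g (l(g) = 4 + √(2*g) = 4 + √2*√g)
X(F, q) = 16 - 2*q (X(F, q) = 16 - 2*q*(-3 + (4 + √2*√0)) = 16 - 2*q*(-3 + (4 + √2*0)) = 16 - 2*q*(-3 + (4 + 0)) = 16 - 2*q*(-3 + 4) = 16 - 2*q)
(-20/(-38) + √(X(9, 6) + 78))² = (-20/(-38) + √((16 - 2*6) + 78))² = (-20*(-1/38) + √((16 - 12) + 78))² = (10/19 + √(4 + 78))² = (10/19 + √82)²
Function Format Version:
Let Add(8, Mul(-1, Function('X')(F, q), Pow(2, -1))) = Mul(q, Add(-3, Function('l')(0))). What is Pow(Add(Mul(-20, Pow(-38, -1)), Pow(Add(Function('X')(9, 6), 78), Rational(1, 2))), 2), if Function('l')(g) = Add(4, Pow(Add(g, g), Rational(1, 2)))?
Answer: Add(Rational(29702, 361), Mul(Rational(20, 19), Pow(82, Rational(1, 2)))) ≈ 91.809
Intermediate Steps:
Function('l')(g) = Add(4, Mul(Pow(2, Rational(1, 2)), Pow(g, Rational(1, 2)))) (Function('l')(g) = Add(4, Pow(Mul(2, g), Rational(1, 2))) = Add(4, Mul(Pow(2, Rational(1, 2)), Pow(g, Rational(1, 2)))))
Function('X')(F, q) = Add(16, Mul(-2, q)) (Function('X')(F, q) = Add(16, Mul(-2, Mul(q, Add(-3, Add(4, Mul(Pow(2, Rational(1, 2)), Pow(0, Rational(1, 2)))))))) = Add(16, Mul(-2, Mul(q, Add(-3, Add(4, Mul(Pow(2, Rational(1, 2)), 0)))))) = Add(16, Mul(-2, Mul(q, Add(-3, Add(4, 0))))) = Add(16, Mul(-2, Mul(q, Add(-3, 4)))) = Add(16, Mul(-2, Mul(q, 1))) = Add(16, Mul(-2, q)))
Pow(Add(Mul(-20, Pow(-38, -1)), Pow(Add(Function('X')(9, 6), 78), Rational(1, 2))), 2) = Pow(Add(Mul(-20, Pow(-38, -1)), Pow(Add(Add(16, Mul(-2, 6)), 78), Rational(1, 2))), 2) = Pow(Add(Mul(-20, Rational(-1, 38)), Pow(Add(Add(16, -12), 78), Rational(1, 2))), 2) = Pow(Add(Rational(10, 19), Pow(Add(4, 78), Rational(1, 2))), 2) = Pow(Add(Rational(10, 19), Pow(82, Rational(1, 2))), 2)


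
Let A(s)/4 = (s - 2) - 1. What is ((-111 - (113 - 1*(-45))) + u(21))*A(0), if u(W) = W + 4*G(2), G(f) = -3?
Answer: 3120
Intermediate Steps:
A(s) = -12 + 4*s (A(s) = 4*((s - 2) - 1) = 4*((-2 + s) - 1) = 4*(-3 + s) = -12 + 4*s)
u(W) = -12 + W (u(W) = W + 4*(-3) = W - 12 = -12 + W)
((-111 - (113 - 1*(-45))) + u(21))*A(0) = ((-111 - (113 - 1*(-45))) + (-12 + 21))*(-12 + 4*0) = ((-111 - (113 + 45)) + 9)*(-12 + 0) = ((-111 - 1*158) + 9)*(-12) = ((-111 - 158) + 9)*(-12) = (-269 + 9)*(-12) = -260*(-12) = 3120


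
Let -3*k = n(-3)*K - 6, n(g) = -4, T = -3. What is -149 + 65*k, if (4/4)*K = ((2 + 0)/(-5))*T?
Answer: 85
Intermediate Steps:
K = 6/5 (K = ((2 + 0)/(-5))*(-3) = (2*(-1/5))*(-3) = -2/5*(-3) = 6/5 ≈ 1.2000)
k = 18/5 (k = -(-4*6/5 - 6)/3 = -(-24/5 - 6)/3 = -1/3*(-54/5) = 18/5 ≈ 3.6000)
-149 + 65*k = -149 + 65*(18/5) = -149 + 234 = 85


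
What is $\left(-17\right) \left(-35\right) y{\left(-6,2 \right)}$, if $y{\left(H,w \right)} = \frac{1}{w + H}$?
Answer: $- \frac{595}{4} \approx -148.75$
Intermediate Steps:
$y{\left(H,w \right)} = \frac{1}{H + w}$
$\left(-17\right) \left(-35\right) y{\left(-6,2 \right)} = \frac{\left(-17\right) \left(-35\right)}{-6 + 2} = \frac{595}{-4} = 595 \left(- \frac{1}{4}\right) = - \frac{595}{4}$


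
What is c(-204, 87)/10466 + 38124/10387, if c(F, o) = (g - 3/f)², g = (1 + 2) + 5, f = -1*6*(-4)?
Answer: 25577596179/6957461888 ≈ 3.6763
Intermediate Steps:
f = 24 (f = -6*(-4) = 24)
g = 8 (g = 3 + 5 = 8)
c(F, o) = 3969/64 (c(F, o) = (8 - 3/24)² = (8 - 3*1/24)² = (8 - ⅛)² = (63/8)² = 3969/64)
c(-204, 87)/10466 + 38124/10387 = (3969/64)/10466 + 38124/10387 = (3969/64)*(1/10466) + 38124*(1/10387) = 3969/669824 + 38124/10387 = 25577596179/6957461888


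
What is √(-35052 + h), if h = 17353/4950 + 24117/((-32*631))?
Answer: 7*I*√496243311492566/832920 ≈ 187.22*I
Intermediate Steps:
h = 115506313/49975200 (h = 17353*(1/4950) + 24117/(-20192) = 17353/4950 + 24117*(-1/20192) = 17353/4950 - 24117/20192 = 115506313/49975200 ≈ 2.3113)
√(-35052 + h) = √(-35052 + 115506313/49975200) = √(-1751615204087/49975200) = 7*I*√496243311492566/832920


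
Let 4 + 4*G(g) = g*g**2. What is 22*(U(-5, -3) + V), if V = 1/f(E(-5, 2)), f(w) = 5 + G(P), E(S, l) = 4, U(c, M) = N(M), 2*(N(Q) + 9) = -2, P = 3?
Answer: -9372/43 ≈ -217.95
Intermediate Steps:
N(Q) = -10 (N(Q) = -9 + (1/2)*(-2) = -9 - 1 = -10)
G(g) = -1 + g**3/4 (G(g) = -1 + (g*g**2)/4 = -1 + g**3/4)
U(c, M) = -10
f(w) = 43/4 (f(w) = 5 + (-1 + (1/4)*3**3) = 5 + (-1 + (1/4)*27) = 5 + (-1 + 27/4) = 5 + 23/4 = 43/4)
V = 4/43 (V = 1/(43/4) = 4/43 ≈ 0.093023)
22*(U(-5, -3) + V) = 22*(-10 + 4/43) = 22*(-426/43) = -9372/43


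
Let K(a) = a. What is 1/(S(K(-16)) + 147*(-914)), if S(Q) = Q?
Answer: -1/134374 ≈ -7.4419e-6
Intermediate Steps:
1/(S(K(-16)) + 147*(-914)) = 1/(-16 + 147*(-914)) = 1/(-16 - 134358) = 1/(-134374) = -1/134374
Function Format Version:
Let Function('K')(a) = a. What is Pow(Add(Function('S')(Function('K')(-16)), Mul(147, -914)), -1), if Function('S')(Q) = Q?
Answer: Rational(-1, 134374) ≈ -7.4419e-6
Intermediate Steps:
Pow(Add(Function('S')(Function('K')(-16)), Mul(147, -914)), -1) = Pow(Add(-16, Mul(147, -914)), -1) = Pow(Add(-16, -134358), -1) = Pow(-134374, -1) = Rational(-1, 134374)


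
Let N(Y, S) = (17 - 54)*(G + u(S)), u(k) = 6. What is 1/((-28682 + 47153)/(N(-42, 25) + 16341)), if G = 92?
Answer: 12715/18471 ≈ 0.68838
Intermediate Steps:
N(Y, S) = -3626 (N(Y, S) = (17 - 54)*(92 + 6) = -37*98 = -3626)
1/((-28682 + 47153)/(N(-42, 25) + 16341)) = 1/((-28682 + 47153)/(-3626 + 16341)) = 1/(18471/12715) = 12715/18471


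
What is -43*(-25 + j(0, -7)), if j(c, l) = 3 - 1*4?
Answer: 1118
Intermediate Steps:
j(c, l) = -1 (j(c, l) = 3 - 4 = -1)
-43*(-25 + j(0, -7)) = -43*(-25 - 1) = -43*(-26) = 1118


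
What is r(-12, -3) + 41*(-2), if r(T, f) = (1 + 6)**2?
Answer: -33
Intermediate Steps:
r(T, f) = 49 (r(T, f) = 7**2 = 49)
r(-12, -3) + 41*(-2) = 49 + 41*(-2) = 49 - 82 = -33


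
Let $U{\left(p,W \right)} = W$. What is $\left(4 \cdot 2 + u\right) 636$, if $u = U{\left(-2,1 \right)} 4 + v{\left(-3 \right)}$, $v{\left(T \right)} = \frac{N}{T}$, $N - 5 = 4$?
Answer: $5724$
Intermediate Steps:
$N = 9$ ($N = 5 + 4 = 9$)
$v{\left(T \right)} = \frac{9}{T}$
$u = 1$ ($u = 1 \cdot 4 + \frac{9}{-3} = 4 + 9 \left(- \frac{1}{3}\right) = 4 - 3 = 1$)
$\left(4 \cdot 2 + u\right) 636 = \left(4 \cdot 2 + 1\right) 636 = \left(8 + 1\right) 636 = 9 \cdot 636 = 5724$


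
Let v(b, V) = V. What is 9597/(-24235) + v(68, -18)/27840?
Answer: -8920557/22490080 ≈ -0.39664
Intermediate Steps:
9597/(-24235) + v(68, -18)/27840 = 9597/(-24235) - 18/27840 = 9597*(-1/24235) - 18*1/27840 = -9597/24235 - 3/4640 = -8920557/22490080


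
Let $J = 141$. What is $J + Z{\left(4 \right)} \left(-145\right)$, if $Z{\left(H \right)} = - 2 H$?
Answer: $1301$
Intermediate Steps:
$J + Z{\left(4 \right)} \left(-145\right) = 141 + \left(-2\right) 4 \left(-145\right) = 141 - -1160 = 141 + 1160 = 1301$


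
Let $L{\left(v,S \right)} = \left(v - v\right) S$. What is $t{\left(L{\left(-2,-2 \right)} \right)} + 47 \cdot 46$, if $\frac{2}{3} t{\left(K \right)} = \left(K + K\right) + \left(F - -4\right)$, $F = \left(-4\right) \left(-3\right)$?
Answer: $2186$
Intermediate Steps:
$F = 12$
$L{\left(v,S \right)} = 0$ ($L{\left(v,S \right)} = 0 S = 0$)
$t{\left(K \right)} = 24 + 3 K$ ($t{\left(K \right)} = \frac{3 \left(\left(K + K\right) + \left(12 - -4\right)\right)}{2} = \frac{3 \left(2 K + \left(12 + 4\right)\right)}{2} = \frac{3 \left(2 K + 16\right)}{2} = \frac{3 \left(16 + 2 K\right)}{2} = 24 + 3 K$)
$t{\left(L{\left(-2,-2 \right)} \right)} + 47 \cdot 46 = \left(24 + 3 \cdot 0\right) + 47 \cdot 46 = \left(24 + 0\right) + 2162 = 24 + 2162 = 2186$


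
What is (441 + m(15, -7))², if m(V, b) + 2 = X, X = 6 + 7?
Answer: 204304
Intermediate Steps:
X = 13
m(V, b) = 11 (m(V, b) = -2 + 13 = 11)
(441 + m(15, -7))² = (441 + 11)² = 452² = 204304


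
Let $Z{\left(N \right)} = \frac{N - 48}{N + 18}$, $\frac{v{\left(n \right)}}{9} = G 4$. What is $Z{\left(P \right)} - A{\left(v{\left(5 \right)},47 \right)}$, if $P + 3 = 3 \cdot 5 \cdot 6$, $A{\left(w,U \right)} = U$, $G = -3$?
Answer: $- \frac{1632}{35} \approx -46.629$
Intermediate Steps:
$v{\left(n \right)} = -108$ ($v{\left(n \right)} = 9 \left(\left(-3\right) 4\right) = 9 \left(-12\right) = -108$)
$P = 87$ ($P = -3 + 3 \cdot 5 \cdot 6 = -3 + 15 \cdot 6 = -3 + 90 = 87$)
$Z{\left(N \right)} = \frac{-48 + N}{18 + N}$
$Z{\left(P \right)} - A{\left(v{\left(5 \right)},47 \right)} = \frac{-48 + 87}{18 + 87} - 47 = \frac{1}{105} \cdot 39 - 47 = \frac{13}{35} - 47 = - \frac{1632}{35}$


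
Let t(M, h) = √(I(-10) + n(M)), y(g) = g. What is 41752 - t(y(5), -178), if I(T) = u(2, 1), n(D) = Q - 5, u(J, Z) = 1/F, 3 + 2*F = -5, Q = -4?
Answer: 41752 - I*√37/2 ≈ 41752.0 - 3.0414*I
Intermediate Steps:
F = -4 (F = -3/2 + (½)*(-5) = -3/2 - 5/2 = -4)
u(J, Z) = -¼ (u(J, Z) = 1/(-4) = -¼)
n(D) = -9 (n(D) = -4 - 5 = -9)
I(T) = -¼
t(M, h) = I*√37/2 (t(M, h) = √(-¼ - 9) = √(-37/4) = I*√37/2)
41752 - t(y(5), -178) = 41752 - I*√37/2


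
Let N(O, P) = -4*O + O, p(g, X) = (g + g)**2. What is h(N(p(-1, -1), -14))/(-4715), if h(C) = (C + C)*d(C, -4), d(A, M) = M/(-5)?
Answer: 96/23575 ≈ 0.0040721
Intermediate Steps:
p(g, X) = 4*g**2 (p(g, X) = (2*g)**2 = 4*g**2)
d(A, M) = -M/5 (d(A, M) = M*(-1/5) = -M/5)
N(O, P) = -3*O
h(C) = 8*C/5 (h(C) = (C + C)*(-1/5*(-4)) = (2*C)*(4/5) = 8*C/5)
h(N(p(-1, -1), -14))/(-4715) = (8*(-12*(-1)**2)/5)/(-4715) = (8*(-12)/5)*(-1/4715) = (8*(-3*4)/5)*(-1/4715) = ((8/5)*(-12))*(-1/4715) = -96/5*(-1/4715) = 96/23575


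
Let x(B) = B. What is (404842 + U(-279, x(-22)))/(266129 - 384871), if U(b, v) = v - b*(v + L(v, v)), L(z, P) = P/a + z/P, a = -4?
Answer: -800991/237484 ≈ -3.3728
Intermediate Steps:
L(z, P) = -P/4 + z/P (L(z, P) = P/(-4) + z/P = P*(-1/4) + z/P = -P/4 + z/P)
U(b, v) = v - b*(1 + 3*v/4) (U(b, v) = v - b*(v + (-v/4 + v/v)) = v - b*(v + (-v/4 + 1)) = v - b*(v + (1 - v/4)) = v - b*(1 + 3*v/4))
(404842 + U(-279, x(-22)))/(266129 - 384871) = (404842 + (-22 - 1*(-279) - 3/4*(-279)*(-22)))/(266129 - 384871) = (404842 + (-22 + 279 - 9207/2))/(-118742) = (404842 - 8693/2)*(-1/118742) = (800991/2)*(-1/118742) = -800991/237484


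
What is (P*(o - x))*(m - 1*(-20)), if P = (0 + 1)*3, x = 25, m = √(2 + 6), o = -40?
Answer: -3900 - 390*√2 ≈ -4451.5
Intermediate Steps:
m = 2*√2 (m = √8 = 2*√2 ≈ 2.8284)
P = 3 (P = 1*3 = 3)
(P*(o - x))*(m - 1*(-20)) = (3*(-40 - 1*25))*(2*√2 - 1*(-20)) = (3*(-40 - 25))*(2*√2 + 20) = (3*(-65))*(20 + 2*√2) = -195*(20 + 2*√2) = -3900 - 390*√2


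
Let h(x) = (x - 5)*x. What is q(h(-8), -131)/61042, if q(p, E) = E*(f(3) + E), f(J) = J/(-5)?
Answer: 43099/152605 ≈ 0.28242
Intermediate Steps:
f(J) = -J/5 (f(J) = J*(-⅕) = -J/5)
h(x) = x*(-5 + x) (h(x) = (-5 + x)*x = x*(-5 + x))
q(p, E) = E*(-⅗ + E) (q(p, E) = E*(-⅕*3 + E) = E*(-⅗ + E))
q(h(-8), -131)/61042 = ((⅕)*(-131)*(-3 + 5*(-131)))/61042 = ((⅕)*(-131)*(-3 - 655))*(1/61042) = ((⅕)*(-131)*(-658))*(1/61042) = (86198/5)*(1/61042) = 43099/152605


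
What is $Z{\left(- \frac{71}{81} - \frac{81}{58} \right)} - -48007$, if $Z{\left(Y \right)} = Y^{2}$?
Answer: $\frac{1059686331469}{22071204} \approx 48012.0$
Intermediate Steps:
$Z{\left(- \frac{71}{81} - \frac{81}{58} \right)} - -48007 = \left(- \frac{71}{81} - \frac{81}{58}\right)^{2} - -48007 = \left(\left(-71\right) \frac{1}{81} - \frac{81}{58}\right)^{2} + 48007 = \left(- \frac{71}{81} - \frac{81}{58}\right)^{2} + 48007 = \left(- \frac{10679}{4698}\right)^{2} + 48007 = \frac{114041041}{22071204} + 48007 = \frac{1059686331469}{22071204}$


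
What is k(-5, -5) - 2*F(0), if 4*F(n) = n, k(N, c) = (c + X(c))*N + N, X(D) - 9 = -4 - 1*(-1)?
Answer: -10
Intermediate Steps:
X(D) = 6 (X(D) = 9 + (-4 - 1*(-1)) = 9 + (-4 + 1) = 9 - 3 = 6)
k(N, c) = N + N*(6 + c) (k(N, c) = (c + 6)*N + N = (6 + c)*N + N = N*(6 + c) + N = N + N*(6 + c))
F(n) = n/4
k(-5, -5) - 2*F(0) = -5*(7 - 5) - 0/2 = -5*2 - 2*0 = -10 + 0 = -10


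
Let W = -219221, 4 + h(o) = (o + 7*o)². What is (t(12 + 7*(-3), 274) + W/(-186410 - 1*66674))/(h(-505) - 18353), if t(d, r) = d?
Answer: -2058535/4126089951412 ≈ -4.9891e-7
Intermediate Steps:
h(o) = -4 + 64*o² (h(o) = -4 + (o + 7*o)² = -4 + (8*o)² = -4 + 64*o²)
(t(12 + 7*(-3), 274) + W/(-186410 - 1*66674))/(h(-505) - 18353) = ((12 + 7*(-3)) - 219221/(-186410 - 1*66674))/((-4 + 64*(-505)²) - 18353) = ((12 - 21) - 219221/(-186410 - 66674))/((-4 + 64*255025) - 18353) = (-9 - 219221/(-253084))/((-4 + 16321600) - 18353) = (-9 - 219221*(-1/253084))/(16321596 - 18353) = (-9 + 219221/253084)/16303243 = -2058535/253084*1/16303243 = -2058535/4126089951412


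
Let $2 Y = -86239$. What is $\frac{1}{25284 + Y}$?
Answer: $- \frac{2}{35671} \approx -5.6068 \cdot 10^{-5}$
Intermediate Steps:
$Y = - \frac{86239}{2}$ ($Y = \frac{1}{2} \left(-86239\right) = - \frac{86239}{2} \approx -43120.0$)
$\frac{1}{25284 + Y} = \frac{1}{25284 - \frac{86239}{2}} = \frac{1}{- \frac{35671}{2}} = - \frac{2}{35671}$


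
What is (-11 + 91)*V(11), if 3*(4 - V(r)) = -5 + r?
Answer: 160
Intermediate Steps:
V(r) = 17/3 - r/3 (V(r) = 4 - (-5 + r)/3 = 4 + (5/3 - r/3) = 17/3 - r/3)
(-11 + 91)*V(11) = (-11 + 91)*(17/3 - ⅓*11) = 80*(17/3 - 11/3) = 80*2 = 160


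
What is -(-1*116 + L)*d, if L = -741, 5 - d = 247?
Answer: -207394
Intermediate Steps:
d = -242 (d = 5 - 1*247 = 5 - 247 = -242)
-(-1*116 + L)*d = -(-1*116 - 741)*(-242) = -(-116 - 741)*(-242) = -(-857)*(-242) = -1*207394 = -207394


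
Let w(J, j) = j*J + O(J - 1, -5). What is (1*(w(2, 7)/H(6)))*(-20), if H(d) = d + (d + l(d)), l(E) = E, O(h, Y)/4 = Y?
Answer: 20/3 ≈ 6.6667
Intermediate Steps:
O(h, Y) = 4*Y
w(J, j) = -20 + J*j (w(J, j) = j*J + 4*(-5) = J*j - 20 = -20 + J*j)
H(d) = 3*d (H(d) = d + (d + d) = d + 2*d = 3*d)
(1*(w(2, 7)/H(6)))*(-20) = (1*((-20 + 2*7)/((3*6))))*(-20) = (1*((-20 + 14)/18))*(-20) = (1*(-6*1/18))*(-20) = (1*(-⅓))*(-20) = -⅓*(-20) = 20/3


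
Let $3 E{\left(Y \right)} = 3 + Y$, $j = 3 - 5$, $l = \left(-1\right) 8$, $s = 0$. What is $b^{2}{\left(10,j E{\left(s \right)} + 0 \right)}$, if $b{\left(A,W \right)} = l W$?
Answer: $256$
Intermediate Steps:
$l = -8$
$j = -2$ ($j = 3 - 5 = -2$)
$E{\left(Y \right)} = 1 + \frac{Y}{3}$ ($E{\left(Y \right)} = \frac{3 + Y}{3} = 1 + \frac{Y}{3}$)
$b{\left(A,W \right)} = - 8 W$
$b^{2}{\left(10,j E{\left(s \right)} + 0 \right)} = \left(- 8 \left(- 2 \left(1 + \frac{1}{3} \cdot 0\right) + 0\right)\right)^{2} = \left(- 8 \left(- 2 \left(1 + 0\right) + 0\right)\right)^{2} = \left(- 8 \left(\left(-2\right) 1 + 0\right)\right)^{2} = \left(- 8 \left(-2 + 0\right)\right)^{2} = \left(\left(-8\right) \left(-2\right)\right)^{2} = 16^{2} = 256$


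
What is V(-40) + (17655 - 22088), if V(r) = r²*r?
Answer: -68433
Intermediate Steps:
V(r) = r³
V(-40) + (17655 - 22088) = (-40)³ + (17655 - 22088) = -64000 - 4433 = -68433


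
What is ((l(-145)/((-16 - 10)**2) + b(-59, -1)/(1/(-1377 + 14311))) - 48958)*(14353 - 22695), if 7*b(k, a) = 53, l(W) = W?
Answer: -966541996851/2366 ≈ -4.0851e+8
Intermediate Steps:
b(k, a) = 53/7 (b(k, a) = (1/7)*53 = 53/7)
((l(-145)/((-16 - 10)**2) + b(-59, -1)/(1/(-1377 + 14311))) - 48958)*(14353 - 22695) = ((-145/(-16 - 10)**2 + 53/(7*(1/(-1377 + 14311)))) - 48958)*(14353 - 22695) = ((-145/((-26)**2) + 53/(7*(1/12934))) - 48958)*(-8342) = ((-145/676 + 53/(7*(1/12934))) - 48958)*(-8342) = ((-145*1/676 + (53/7)*12934) - 48958)*(-8342) = ((-145/676 + 685502/7) - 48958)*(-8342) = (463398337/4732 - 48958)*(-8342) = (231729081/4732)*(-8342) = -966541996851/2366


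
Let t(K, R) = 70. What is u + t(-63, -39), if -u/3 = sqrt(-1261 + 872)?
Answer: 70 - 3*I*sqrt(389) ≈ 70.0 - 59.169*I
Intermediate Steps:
u = -3*I*sqrt(389) (u = -3*sqrt(-1261 + 872) = -3*I*sqrt(389) ≈ -59.169*I)
u + t(-63, -39) = -3*I*sqrt(389) + 70 = 70 - 3*I*sqrt(389)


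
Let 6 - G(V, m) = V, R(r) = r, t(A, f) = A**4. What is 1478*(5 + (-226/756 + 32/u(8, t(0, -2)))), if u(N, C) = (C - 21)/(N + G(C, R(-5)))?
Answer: -4646093/189 ≈ -24583.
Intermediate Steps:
G(V, m) = 6 - V
u(N, C) = (-21 + C)/(6 + N - C) (u(N, C) = (C - 21)/(N + (6 - C)) = (-21 + C)/(6 + N - C))
1478*(5 + (-226/756 + 32/u(8, t(0, -2)))) = 1478*(5 + (-226/756 + 32/(((-21 + 0**4)/(6 + 8 - 1*0**4))))) = 1478*(5 + (-226*1/756 + 32/(((-21 + 0)/(6 + 8 - 1*0))))) = 1478*(5 + (-113/378 + 32/((-21/(6 + 8 + 0))))) = 1478*(5 + (-113/378 + 32/((-21/14)))) = 1478*(5 + (-113/378 + 32/(((1/14)*(-21))))) = 1478*(5 + (-113/378 + 32/(-3/2))) = 1478*(5 + (-113/378 + 32*(-2/3))) = 1478*(5 + (-113/378 - 64/3)) = 1478*(5 - 8177/378) = 1478*(-6287/378) = -4646093/189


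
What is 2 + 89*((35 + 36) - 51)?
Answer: 1782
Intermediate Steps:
2 + 89*((35 + 36) - 51) = 2 + 89*(71 - 51) = 2 + 89*20 = 2 + 1780 = 1782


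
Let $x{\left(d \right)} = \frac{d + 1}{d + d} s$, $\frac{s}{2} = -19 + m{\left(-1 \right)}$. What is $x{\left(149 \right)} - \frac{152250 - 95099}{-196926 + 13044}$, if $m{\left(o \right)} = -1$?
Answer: $- \frac{543130501}{27398418} \approx -19.823$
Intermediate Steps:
$s = -40$ ($s = 2 \left(-19 - 1\right) = 2 \left(-20\right) = -40$)
$x{\left(d \right)} = - \frac{20 \left(1 + d\right)}{d}$ ($x{\left(d \right)} = \frac{d + 1}{d + d} \left(-40\right) = \frac{1 + d}{2 d} \left(-40\right) = - \frac{20 \left(1 + d\right)}{d}$)
$x{\left(149 \right)} - \frac{152250 - 95099}{-196926 + 13044} = \left(-20 - \frac{20}{149}\right) - \frac{152250 - 95099}{-196926 + 13044} = \left(-20 - \frac{20}{149}\right) - \frac{57151}{-183882} = \left(-20 - \frac{20}{149}\right) - 57151 \left(- \frac{1}{183882}\right) = - \frac{3000}{149} - - \frac{57151}{183882} = - \frac{3000}{149} + \frac{57151}{183882} = - \frac{543130501}{27398418}$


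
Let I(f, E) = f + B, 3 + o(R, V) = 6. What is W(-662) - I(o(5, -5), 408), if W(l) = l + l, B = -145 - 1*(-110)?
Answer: -1292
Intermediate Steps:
o(R, V) = 3 (o(R, V) = -3 + 6 = 3)
B = -35 (B = -145 + 110 = -35)
I(f, E) = -35 + f (I(f, E) = f - 35 = -35 + f)
W(l) = 2*l
W(-662) - I(o(5, -5), 408) = 2*(-662) - (-35 + 3) = -1324 - 1*(-32) = -1324 + 32 = -1292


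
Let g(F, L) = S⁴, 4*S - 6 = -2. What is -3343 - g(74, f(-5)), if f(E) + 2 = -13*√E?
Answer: -3344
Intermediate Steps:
f(E) = -2 - 13*√E
S = 1 (S = 3/2 + (¼)*(-2) = 3/2 - ½ = 1)
g(F, L) = 1 (g(F, L) = 1⁴ = 1)
-3343 - g(74, f(-5)) = -3343 - 1*1 = -3343 - 1 = -3344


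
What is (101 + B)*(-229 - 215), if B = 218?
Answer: -141636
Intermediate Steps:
(101 + B)*(-229 - 215) = (101 + 218)*(-229 - 215) = 319*(-444) = -141636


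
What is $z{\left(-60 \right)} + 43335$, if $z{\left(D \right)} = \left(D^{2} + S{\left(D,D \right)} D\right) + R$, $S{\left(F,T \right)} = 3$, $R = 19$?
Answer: $46774$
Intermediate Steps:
$z{\left(D \right)} = 19 + D^{2} + 3 D$ ($z{\left(D \right)} = \left(D^{2} + 3 D\right) + 19 = 19 + D^{2} + 3 D$)
$z{\left(-60 \right)} + 43335 = \left(19 + \left(-60\right)^{2} + 3 \left(-60\right)\right) + 43335 = \left(19 + 3600 - 180\right) + 43335 = 3439 + 43335 = 46774$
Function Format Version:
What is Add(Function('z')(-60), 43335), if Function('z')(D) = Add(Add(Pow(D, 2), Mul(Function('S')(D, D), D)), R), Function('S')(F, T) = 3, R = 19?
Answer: 46774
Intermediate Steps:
Function('z')(D) = Add(19, Pow(D, 2), Mul(3, D)) (Function('z')(D) = Add(Add(Pow(D, 2), Mul(3, D)), 19) = Add(19, Pow(D, 2), Mul(3, D)))
Add(Function('z')(-60), 43335) = Add(Add(19, Pow(-60, 2), Mul(3, -60)), 43335) = Add(Add(19, 3600, -180), 43335) = Add(3439, 43335) = 46774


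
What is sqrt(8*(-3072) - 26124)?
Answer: 130*I*sqrt(3) ≈ 225.17*I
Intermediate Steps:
sqrt(8*(-3072) - 26124) = sqrt(-24576 - 26124) = sqrt(-50700) = 130*I*sqrt(3)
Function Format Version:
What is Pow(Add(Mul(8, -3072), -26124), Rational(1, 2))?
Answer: Mul(130, I, Pow(3, Rational(1, 2))) ≈ Mul(225.17, I)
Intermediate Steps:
Pow(Add(Mul(8, -3072), -26124), Rational(1, 2)) = Pow(Add(-24576, -26124), Rational(1, 2)) = Pow(-50700, Rational(1, 2)) = Mul(130, I, Pow(3, Rational(1, 2)))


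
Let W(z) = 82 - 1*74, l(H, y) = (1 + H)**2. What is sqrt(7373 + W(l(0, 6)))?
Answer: 11*sqrt(61) ≈ 85.913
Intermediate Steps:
W(z) = 8 (W(z) = 82 - 74 = 8)
sqrt(7373 + W(l(0, 6))) = sqrt(7373 + 8) = sqrt(7381) = 11*sqrt(61)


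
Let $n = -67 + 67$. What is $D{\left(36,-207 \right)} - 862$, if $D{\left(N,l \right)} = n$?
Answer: $-862$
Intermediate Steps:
$n = 0$
$D{\left(N,l \right)} = 0$
$D{\left(36,-207 \right)} - 862 = 0 - 862 = -862$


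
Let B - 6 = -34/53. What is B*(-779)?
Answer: -221236/53 ≈ -4174.3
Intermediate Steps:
B = 284/53 (B = 6 - 34/53 = 284/53 ≈ 5.3585)
B*(-779) = (284/53)*(-779) = -221236/53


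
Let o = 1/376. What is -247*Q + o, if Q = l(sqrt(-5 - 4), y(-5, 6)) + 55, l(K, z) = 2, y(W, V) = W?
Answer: -5293703/376 ≈ -14079.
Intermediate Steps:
o = 1/376 ≈ 0.0026596
Q = 57 (Q = 2 + 55 = 57)
-247*Q + o = -247*57 + 1/376 = -14079 + 1/376 = -5293703/376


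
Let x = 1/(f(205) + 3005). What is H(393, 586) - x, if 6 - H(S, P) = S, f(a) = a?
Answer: -1242271/3210 ≈ -387.00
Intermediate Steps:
H(S, P) = 6 - S
x = 1/3210 (x = 1/(205 + 3005) = 1/3210 ≈ 0.00031153)
H(393, 586) - x = (6 - 1*393) - 1*1/3210 = (6 - 393) - 1/3210 = -387 - 1/3210 = -1242271/3210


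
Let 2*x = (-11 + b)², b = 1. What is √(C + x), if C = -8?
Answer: √42 ≈ 6.4807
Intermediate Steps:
x = 50 (x = (-11 + 1)²/2 = (½)*(-10)² = (½)*100 = 50)
√(C + x) = √(-8 + 50) = √42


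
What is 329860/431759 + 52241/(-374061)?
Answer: 100832239541/161504203299 ≈ 0.62433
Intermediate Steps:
329860/431759 + 52241/(-374061) = 329860*(1/431759) + 52241*(-1/374061) = 329860/431759 - 52241/374061 = 100832239541/161504203299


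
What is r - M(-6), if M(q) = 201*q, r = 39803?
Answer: 41009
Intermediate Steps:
r - M(-6) = 39803 - 201*(-6) = 39803 - 1*(-1206) = 39803 + 1206 = 41009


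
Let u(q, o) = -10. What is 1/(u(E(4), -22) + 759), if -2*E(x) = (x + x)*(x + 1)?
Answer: 1/749 ≈ 0.0013351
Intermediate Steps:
E(x) = -x*(1 + x) (E(x) = -(x + x)*(x + 1)/2 = -2*x*(1 + x)/2 = -x*(1 + x))
1/(u(E(4), -22) + 759) = 1/(-10 + 759) = 1/749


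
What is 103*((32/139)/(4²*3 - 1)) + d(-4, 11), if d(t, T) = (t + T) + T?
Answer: 120890/6533 ≈ 18.505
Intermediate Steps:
d(t, T) = t + 2*T (d(t, T) = (T + t) + T = t + 2*T)
103*((32/139)/(4²*3 - 1)) + d(-4, 11) = 103*((32/139)/(4²*3 - 1)) + (-4 + 2*11) = 103*((32*(1/139))/(16*3 - 1)) + (-4 + 22) = 103*(32/(139*(48 - 1))) + 18 = 103*((32/139)/47) + 18 = 103*((32/139)*(1/47)) + 18 = 103*(32/6533) + 18 = 3296/6533 + 18 = 120890/6533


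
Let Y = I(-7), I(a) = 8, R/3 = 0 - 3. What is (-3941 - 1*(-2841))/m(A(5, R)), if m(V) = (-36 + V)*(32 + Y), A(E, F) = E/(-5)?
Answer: 55/74 ≈ 0.74324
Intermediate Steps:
R = -9 (R = 3*(0 - 3) = 3*(-3) = -9)
Y = 8
A(E, F) = -E/5 (A(E, F) = E*(-1/5) = -E/5)
m(V) = -1440 + 40*V (m(V) = (-36 + V)*(32 + 8) = (-36 + V)*40 = -1440 + 40*V)
(-3941 - 1*(-2841))/m(A(5, R)) = (-3941 - 1*(-2841))/(-1440 + 40*(-1/5*5)) = (-3941 + 2841)/(-1440 + 40*(-1)) = -1100/(-1440 - 40) = -1100/(-1480) = -1100*(-1/1480) = 55/74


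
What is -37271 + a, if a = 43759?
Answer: 6488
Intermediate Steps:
-37271 + a = -37271 + 43759 = 6488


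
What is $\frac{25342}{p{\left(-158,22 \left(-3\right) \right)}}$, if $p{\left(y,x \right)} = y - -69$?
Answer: $- \frac{25342}{89} \approx -284.74$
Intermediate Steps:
$p{\left(y,x \right)} = 69 + y$ ($p{\left(y,x \right)} = y + 69 = 69 + y$)
$\frac{25342}{p{\left(-158,22 \left(-3\right) \right)}} = \frac{25342}{69 - 158} = \frac{25342}{-89} = 25342 \left(- \frac{1}{89}\right) = - \frac{25342}{89}$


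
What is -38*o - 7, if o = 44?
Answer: -1679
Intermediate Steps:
-38*o - 7 = -38*44 - 7 = -1672 - 7 = -1679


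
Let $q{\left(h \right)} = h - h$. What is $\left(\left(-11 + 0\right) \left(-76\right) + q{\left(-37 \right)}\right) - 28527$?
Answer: $-27691$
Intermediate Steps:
$q{\left(h \right)} = 0$
$\left(\left(-11 + 0\right) \left(-76\right) + q{\left(-37 \right)}\right) - 28527 = \left(\left(-11 + 0\right) \left(-76\right) + 0\right) - 28527 = \left(\left(-11\right) \left(-76\right) + 0\right) - 28527 = \left(836 + 0\right) - 28527 = 836 - 28527 = -27691$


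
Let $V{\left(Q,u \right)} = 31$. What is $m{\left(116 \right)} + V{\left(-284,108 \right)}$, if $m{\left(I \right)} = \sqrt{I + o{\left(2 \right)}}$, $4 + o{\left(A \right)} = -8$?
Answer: $31 + 2 \sqrt{26} \approx 41.198$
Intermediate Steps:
$o{\left(A \right)} = -12$ ($o{\left(A \right)} = -4 - 8 = -12$)
$m{\left(I \right)} = \sqrt{-12 + I}$ ($m{\left(I \right)} = \sqrt{I - 12} = \sqrt{-12 + I}$)
$m{\left(116 \right)} + V{\left(-284,108 \right)} = \sqrt{-12 + 116} + 31 = \sqrt{104} + 31 = 2 \sqrt{26} + 31 = 31 + 2 \sqrt{26}$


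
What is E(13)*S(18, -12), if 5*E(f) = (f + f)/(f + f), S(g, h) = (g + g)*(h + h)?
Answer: -864/5 ≈ -172.80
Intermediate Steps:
S(g, h) = 4*g*h (S(g, h) = (2*g)*(2*h) = 4*g*h)
E(f) = ⅕ (E(f) = ((f + f)/(f + f))/5 = ((2*f)/((2*f)))/5 = ((2*f)*(1/(2*f)))/5 = (⅕)*1 = ⅕)
E(13)*S(18, -12) = (4*18*(-12))/5 = (⅕)*(-864) = -864/5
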